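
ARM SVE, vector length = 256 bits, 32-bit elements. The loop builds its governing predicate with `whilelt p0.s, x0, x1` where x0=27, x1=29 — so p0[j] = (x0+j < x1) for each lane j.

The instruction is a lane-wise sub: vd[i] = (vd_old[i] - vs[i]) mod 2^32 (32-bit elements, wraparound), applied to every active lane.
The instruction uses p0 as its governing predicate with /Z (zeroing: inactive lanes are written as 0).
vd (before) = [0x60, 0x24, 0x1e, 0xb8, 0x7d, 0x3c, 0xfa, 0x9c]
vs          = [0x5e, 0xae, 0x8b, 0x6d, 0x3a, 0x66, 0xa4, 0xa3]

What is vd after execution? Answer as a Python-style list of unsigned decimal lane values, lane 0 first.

register lanes = 256/32 = 8
active while 27+j < 29, i.e. j ∈ [0,2) capped at 8 ⇒ 2
[0] sub(0x60,0x5e) = 0x02
[1] sub(0x24,0xae) = 0xffffff76
[2] tail/zero = 0x00
[3] tail/zero = 0x00
[4] tail/zero = 0x00
[5] tail/zero = 0x00
[6] tail/zero = 0x00
[7] tail/zero = 0x00

vd = [2, 4294967158, 0, 0, 0, 0, 0, 0]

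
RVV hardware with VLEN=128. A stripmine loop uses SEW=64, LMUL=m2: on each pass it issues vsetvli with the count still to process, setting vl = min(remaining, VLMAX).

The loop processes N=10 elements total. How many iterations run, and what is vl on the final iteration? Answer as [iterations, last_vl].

lanes per group: 128·2/64 = 4
N=10: ⌈10/4⌉ = 3 iters; last vl = 10 − 2×4 = 2

[iterations, last_vl] = [3, 2]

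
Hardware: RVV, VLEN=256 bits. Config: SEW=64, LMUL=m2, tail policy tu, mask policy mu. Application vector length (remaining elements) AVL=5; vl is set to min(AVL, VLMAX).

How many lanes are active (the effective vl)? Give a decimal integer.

VLMAX = VLEN×LMUL/SEW = 256×2/64 = 8
AVL=5 ≤ VLMAX=8, so vl = 5

vl = 5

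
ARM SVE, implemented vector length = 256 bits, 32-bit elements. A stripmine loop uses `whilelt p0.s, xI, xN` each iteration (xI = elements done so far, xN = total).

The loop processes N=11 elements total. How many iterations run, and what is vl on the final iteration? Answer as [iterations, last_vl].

[iterations, last_vl] = [2, 3]

256-bit reg / 32-bit elem → 8 lanes
11 elements at 8/iter → 2 passes, remainder 3 on the last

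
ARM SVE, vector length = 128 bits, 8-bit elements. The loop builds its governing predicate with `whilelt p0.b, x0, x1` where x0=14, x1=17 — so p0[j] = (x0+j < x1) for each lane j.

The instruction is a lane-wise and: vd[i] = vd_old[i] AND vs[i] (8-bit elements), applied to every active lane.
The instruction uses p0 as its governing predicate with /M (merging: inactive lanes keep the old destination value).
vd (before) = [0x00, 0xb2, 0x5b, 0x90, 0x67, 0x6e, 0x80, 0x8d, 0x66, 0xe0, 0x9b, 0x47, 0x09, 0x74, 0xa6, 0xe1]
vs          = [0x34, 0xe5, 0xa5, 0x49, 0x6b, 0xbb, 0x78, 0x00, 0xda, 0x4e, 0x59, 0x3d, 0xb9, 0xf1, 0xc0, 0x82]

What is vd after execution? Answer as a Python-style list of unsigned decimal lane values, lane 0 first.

lane count: 128 div 8 = 16
p0[j] = (14+j < 17); true for j=0..2 → 3 lanes set
lane  0: and(0x00,0x34) ⇒ 0x00
lane  1: and(0xb2,0xe5) ⇒ 0xa0
lane  2: and(0x5b,0xa5) ⇒ 0x01
lane  3: tail/keep ⇒ 0x90
lane  4: tail/keep ⇒ 0x67
lane  5: tail/keep ⇒ 0x6e
lane  6: tail/keep ⇒ 0x80
lane  7: tail/keep ⇒ 0x8d
lane  8: tail/keep ⇒ 0x66
lane  9: tail/keep ⇒ 0xe0
lane 10: tail/keep ⇒ 0x9b
lane 11: tail/keep ⇒ 0x47
lane 12: tail/keep ⇒ 0x09
lane 13: tail/keep ⇒ 0x74
lane 14: tail/keep ⇒ 0xa6
lane 15: tail/keep ⇒ 0xe1

vd = [0, 160, 1, 144, 103, 110, 128, 141, 102, 224, 155, 71, 9, 116, 166, 225]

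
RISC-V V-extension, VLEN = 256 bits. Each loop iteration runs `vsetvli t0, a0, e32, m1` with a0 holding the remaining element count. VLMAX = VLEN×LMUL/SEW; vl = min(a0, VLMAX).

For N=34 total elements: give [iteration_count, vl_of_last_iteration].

[iterations, last_vl] = [5, 2]

lanes per group: 256·1/32 = 8
iterations = ceil(34/8) = 5; final-pass vl = 2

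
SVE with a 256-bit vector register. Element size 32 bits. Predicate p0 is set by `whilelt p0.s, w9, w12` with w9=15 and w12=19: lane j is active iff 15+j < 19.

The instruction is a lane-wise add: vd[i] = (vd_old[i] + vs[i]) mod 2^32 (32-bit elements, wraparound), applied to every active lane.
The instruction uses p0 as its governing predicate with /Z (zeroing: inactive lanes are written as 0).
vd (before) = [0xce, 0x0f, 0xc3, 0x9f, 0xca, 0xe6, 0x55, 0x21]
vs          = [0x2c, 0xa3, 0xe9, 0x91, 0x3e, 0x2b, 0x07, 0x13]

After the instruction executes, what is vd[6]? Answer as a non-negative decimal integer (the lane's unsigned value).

256-bit reg / 32-bit elem → 8 lanes
active while 15+j < 19, i.e. j ∈ [0,4) capped at 8 ⇒ 4
  i=0: add(0xce,0x2c) → 250
  i=1: add(0x0f,0xa3) → 178
  i=2: add(0xc3,0xe9) → 428
  i=3: add(0x9f,0x91) → 304
  i=4: tail/zero → 0
  i=5: tail/zero → 0
  i=6: tail/zero → 0
  i=7: tail/zero → 0

vd[6] = 0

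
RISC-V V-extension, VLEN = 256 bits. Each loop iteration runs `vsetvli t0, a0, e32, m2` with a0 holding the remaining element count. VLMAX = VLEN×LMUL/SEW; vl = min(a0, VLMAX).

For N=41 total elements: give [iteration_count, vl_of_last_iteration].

[iterations, last_vl] = [3, 9]

VLMAX = VLEN×LMUL/SEW = 256×2/32 = 16
iterations = ceil(41/16) = 3; final-pass vl = 9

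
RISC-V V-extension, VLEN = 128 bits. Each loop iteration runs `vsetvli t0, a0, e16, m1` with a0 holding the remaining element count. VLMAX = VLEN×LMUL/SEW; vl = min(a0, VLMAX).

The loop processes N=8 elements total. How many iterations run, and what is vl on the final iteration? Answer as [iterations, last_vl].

[iterations, last_vl] = [1, 8]

lanes per group: 128·1/16 = 8
8 elements at 8/iter → 1 passes, remainder 8 on the last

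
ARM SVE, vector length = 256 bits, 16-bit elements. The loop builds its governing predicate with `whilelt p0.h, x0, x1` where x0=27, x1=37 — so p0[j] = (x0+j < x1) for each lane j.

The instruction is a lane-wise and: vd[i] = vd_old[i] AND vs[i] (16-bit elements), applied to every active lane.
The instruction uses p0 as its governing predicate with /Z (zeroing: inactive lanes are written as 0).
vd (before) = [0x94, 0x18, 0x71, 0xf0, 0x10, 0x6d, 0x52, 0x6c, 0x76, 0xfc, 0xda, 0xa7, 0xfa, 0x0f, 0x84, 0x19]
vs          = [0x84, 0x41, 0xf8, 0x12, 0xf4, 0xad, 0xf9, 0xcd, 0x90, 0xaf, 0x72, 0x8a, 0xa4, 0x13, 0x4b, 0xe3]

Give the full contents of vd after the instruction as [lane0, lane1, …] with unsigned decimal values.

vd = [132, 0, 112, 16, 16, 45, 80, 76, 16, 172, 0, 0, 0, 0, 0, 0]

register lanes = 256/16 = 16
whilelt: lane j active iff 27+j < 37 → j < 10 → 10 active
[0] and(0x94,0x84) = 0x84
[1] and(0x18,0x41) = 0x00
[2] and(0x71,0xf8) = 0x70
[3] and(0xf0,0x12) = 0x10
[4] and(0x10,0xf4) = 0x10
[5] and(0x6d,0xad) = 0x2d
[6] and(0x52,0xf9) = 0x50
[7] and(0x6c,0xcd) = 0x4c
[8] and(0x76,0x90) = 0x10
[9] and(0xfc,0xaf) = 0xac
[10] tail/zero = 0x00
[11] tail/zero = 0x00
[12] tail/zero = 0x00
[13] tail/zero = 0x00
[14] tail/zero = 0x00
[15] tail/zero = 0x00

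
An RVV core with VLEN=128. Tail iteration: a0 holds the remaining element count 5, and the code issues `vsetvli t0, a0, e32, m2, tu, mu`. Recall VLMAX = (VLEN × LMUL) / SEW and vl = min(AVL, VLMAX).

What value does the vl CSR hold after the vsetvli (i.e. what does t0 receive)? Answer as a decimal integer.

lanes per group: 128·2/32 = 8
vl ← min(5, 8) = 5

vl = 5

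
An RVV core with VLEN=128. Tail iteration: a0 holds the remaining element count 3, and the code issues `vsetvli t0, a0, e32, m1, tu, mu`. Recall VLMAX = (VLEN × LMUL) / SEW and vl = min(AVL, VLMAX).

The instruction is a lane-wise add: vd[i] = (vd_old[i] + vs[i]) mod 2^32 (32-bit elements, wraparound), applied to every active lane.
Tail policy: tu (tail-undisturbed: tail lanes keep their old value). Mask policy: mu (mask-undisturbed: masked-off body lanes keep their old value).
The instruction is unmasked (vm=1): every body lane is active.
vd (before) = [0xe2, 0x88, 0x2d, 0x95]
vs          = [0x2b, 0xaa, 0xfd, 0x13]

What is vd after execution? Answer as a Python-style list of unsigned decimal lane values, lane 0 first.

VLMAX = (128 × 1) / 32 = 4 lanes
vl ← min(3, 4) = 3
  i=0: add(0xe2,0x2b) → 269
  i=1: add(0x88,0xaa) → 306
  i=2: add(0x2d,0xfd) → 298
  i=3: tail/keep → 149

vd = [269, 306, 298, 149]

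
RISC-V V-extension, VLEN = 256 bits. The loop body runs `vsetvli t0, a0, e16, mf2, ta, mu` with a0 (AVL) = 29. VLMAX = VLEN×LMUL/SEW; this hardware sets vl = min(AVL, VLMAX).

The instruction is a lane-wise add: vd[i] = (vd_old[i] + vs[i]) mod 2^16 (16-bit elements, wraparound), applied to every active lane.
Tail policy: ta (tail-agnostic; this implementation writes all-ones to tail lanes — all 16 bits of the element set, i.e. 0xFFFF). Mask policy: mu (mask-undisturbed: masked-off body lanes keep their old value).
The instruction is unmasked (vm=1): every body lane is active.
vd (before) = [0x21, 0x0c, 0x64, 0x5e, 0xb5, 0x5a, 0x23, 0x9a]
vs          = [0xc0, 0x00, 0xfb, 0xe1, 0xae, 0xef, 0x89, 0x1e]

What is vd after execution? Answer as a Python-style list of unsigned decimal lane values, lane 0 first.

VLMAX = (256 × 1/2) / 16 = 8 lanes
vl = min(AVL, VLMAX) = min(29, 8) = 8
  i=0: add(0x21,0xc0) → 225
  i=1: add(0x0c,0x00) → 12
  i=2: add(0x64,0xfb) → 351
  i=3: add(0x5e,0xe1) → 319
  i=4: add(0xb5,0xae) → 355
  i=5: add(0x5a,0xef) → 329
  i=6: add(0x23,0x89) → 172
  i=7: add(0x9a,0x1e) → 184

vd = [225, 12, 351, 319, 355, 329, 172, 184]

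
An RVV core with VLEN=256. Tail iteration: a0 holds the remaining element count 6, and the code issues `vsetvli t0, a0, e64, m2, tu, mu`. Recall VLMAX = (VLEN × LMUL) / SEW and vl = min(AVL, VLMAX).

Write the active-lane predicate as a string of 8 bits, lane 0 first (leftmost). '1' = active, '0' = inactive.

predicate = 11111100

VLMAX = VLEN×LMUL/SEW = 256×2/64 = 8
vl = min(AVL, VLMAX) = min(6, 8) = 6
bits (lane 0 leftmost): 11111100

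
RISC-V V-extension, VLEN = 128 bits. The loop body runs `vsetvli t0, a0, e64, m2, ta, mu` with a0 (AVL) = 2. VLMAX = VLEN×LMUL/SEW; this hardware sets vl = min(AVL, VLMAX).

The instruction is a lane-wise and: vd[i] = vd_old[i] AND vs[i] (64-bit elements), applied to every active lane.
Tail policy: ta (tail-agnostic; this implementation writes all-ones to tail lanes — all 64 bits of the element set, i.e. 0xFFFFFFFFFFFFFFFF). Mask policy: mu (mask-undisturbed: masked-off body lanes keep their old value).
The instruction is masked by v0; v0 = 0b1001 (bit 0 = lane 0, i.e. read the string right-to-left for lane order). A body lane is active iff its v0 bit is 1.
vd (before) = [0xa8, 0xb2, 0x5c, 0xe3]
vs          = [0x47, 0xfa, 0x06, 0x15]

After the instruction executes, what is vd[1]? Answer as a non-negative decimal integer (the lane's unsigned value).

VLMAX = (128 × 2) / 64 = 4 lanes
vl ← min(2, 4) = 2
lane  0: and(0xa8,0x47) ⇒ 0x00
lane  1: mask-off/keep ⇒ 0xb2
lane  2: tail/ones ⇒ 0xffffffffffffffff
lane  3: tail/ones ⇒ 0xffffffffffffffff

vd[1] = 178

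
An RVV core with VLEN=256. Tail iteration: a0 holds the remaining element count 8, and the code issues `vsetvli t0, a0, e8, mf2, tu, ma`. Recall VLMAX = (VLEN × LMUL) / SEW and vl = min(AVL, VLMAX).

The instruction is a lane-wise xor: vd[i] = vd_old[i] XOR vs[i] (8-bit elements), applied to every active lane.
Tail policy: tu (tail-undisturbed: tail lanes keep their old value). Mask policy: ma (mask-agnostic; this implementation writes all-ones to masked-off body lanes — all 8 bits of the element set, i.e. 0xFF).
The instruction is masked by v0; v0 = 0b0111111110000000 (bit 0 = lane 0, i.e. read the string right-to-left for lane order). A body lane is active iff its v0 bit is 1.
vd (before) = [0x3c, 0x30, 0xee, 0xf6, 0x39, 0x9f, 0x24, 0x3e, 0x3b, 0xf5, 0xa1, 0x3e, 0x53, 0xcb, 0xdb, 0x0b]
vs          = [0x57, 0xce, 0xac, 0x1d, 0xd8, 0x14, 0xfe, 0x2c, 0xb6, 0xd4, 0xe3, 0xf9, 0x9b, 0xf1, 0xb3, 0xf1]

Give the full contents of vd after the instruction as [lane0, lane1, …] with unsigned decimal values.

VLMAX = (256 × 1/2) / 8 = 16 lanes
vl = min(AVL, VLMAX) = min(8, 16) = 8
  i=0: mask-off/ones → 255
  i=1: mask-off/ones → 255
  i=2: mask-off/ones → 255
  i=3: mask-off/ones → 255
  i=4: mask-off/ones → 255
  i=5: mask-off/ones → 255
  i=6: mask-off/ones → 255
  i=7: xor(0x3e,0x2c) → 18
  i=8: tail/keep → 59
  i=9: tail/keep → 245
  i=10: tail/keep → 161
  i=11: tail/keep → 62
  i=12: tail/keep → 83
  i=13: tail/keep → 203
  i=14: tail/keep → 219
  i=15: tail/keep → 11

vd = [255, 255, 255, 255, 255, 255, 255, 18, 59, 245, 161, 62, 83, 203, 219, 11]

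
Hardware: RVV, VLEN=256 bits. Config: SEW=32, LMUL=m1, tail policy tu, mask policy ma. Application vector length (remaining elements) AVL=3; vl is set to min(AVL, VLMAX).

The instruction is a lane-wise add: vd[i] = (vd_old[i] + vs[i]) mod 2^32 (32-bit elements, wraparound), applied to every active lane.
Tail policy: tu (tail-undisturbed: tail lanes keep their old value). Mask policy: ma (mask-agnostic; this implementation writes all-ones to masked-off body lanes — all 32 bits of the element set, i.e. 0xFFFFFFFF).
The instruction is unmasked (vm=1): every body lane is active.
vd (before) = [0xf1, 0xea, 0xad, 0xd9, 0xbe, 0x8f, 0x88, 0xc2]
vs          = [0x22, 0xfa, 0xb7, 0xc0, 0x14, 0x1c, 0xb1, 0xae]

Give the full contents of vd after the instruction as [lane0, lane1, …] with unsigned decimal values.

vd = [275, 484, 356, 217, 190, 143, 136, 194]

lanes per group: 256·1/32 = 8
vl ← min(3, 8) = 3
[0] add(0xf1,0x22) = 0x113
[1] add(0xea,0xfa) = 0x1e4
[2] add(0xad,0xb7) = 0x164
[3] tail/keep = 0xd9
[4] tail/keep = 0xbe
[5] tail/keep = 0x8f
[6] tail/keep = 0x88
[7] tail/keep = 0xc2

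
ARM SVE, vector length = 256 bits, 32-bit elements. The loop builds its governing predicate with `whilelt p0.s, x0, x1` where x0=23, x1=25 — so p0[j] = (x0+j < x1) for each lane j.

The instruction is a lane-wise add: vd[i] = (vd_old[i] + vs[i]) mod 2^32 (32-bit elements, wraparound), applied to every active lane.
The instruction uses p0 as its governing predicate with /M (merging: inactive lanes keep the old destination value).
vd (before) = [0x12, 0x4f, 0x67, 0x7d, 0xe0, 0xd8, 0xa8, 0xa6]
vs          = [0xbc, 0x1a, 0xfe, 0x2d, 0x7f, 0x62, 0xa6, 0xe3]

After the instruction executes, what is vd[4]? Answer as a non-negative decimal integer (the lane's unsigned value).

lane count: 256 div 32 = 8
whilelt: lane j active iff 23+j < 25 → j < 2 → 2 active
vd[0] add(0x12,0xbc) -> 0xce
vd[1] add(0x4f,0x1a) -> 0x69
vd[2] tail/keep -> 0x67
vd[3] tail/keep -> 0x7d
vd[4] tail/keep -> 0xe0
vd[5] tail/keep -> 0xd8
vd[6] tail/keep -> 0xa8
vd[7] tail/keep -> 0xa6

vd[4] = 224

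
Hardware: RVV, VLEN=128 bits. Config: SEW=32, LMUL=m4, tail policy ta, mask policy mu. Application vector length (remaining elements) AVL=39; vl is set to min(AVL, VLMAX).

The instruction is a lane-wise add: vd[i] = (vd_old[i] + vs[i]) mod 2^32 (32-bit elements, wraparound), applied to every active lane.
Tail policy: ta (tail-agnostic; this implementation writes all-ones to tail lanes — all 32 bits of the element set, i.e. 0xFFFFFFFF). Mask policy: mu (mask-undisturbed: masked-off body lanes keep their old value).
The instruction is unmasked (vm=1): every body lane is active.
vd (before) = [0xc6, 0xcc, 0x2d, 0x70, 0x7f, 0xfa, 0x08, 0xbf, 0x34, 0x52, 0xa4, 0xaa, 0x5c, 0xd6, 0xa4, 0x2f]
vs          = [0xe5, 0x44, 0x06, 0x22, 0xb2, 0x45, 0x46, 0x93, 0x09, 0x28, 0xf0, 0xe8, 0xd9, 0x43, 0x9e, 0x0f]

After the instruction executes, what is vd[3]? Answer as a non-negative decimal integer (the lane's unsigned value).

vd[3] = 146

lanes per group: 128·4/32 = 16
AVL=39 > VLMAX=16, so vl = 16
vd[0] add(0xc6,0xe5) -> 0x1ab
vd[1] add(0xcc,0x44) -> 0x110
vd[2] add(0x2d,0x06) -> 0x33
vd[3] add(0x70,0x22) -> 0x92
vd[4] add(0x7f,0xb2) -> 0x131
vd[5] add(0xfa,0x45) -> 0x13f
vd[6] add(0x08,0x46) -> 0x4e
vd[7] add(0xbf,0x93) -> 0x152
vd[8] add(0x34,0x09) -> 0x3d
vd[9] add(0x52,0x28) -> 0x7a
vd[10] add(0xa4,0xf0) -> 0x194
vd[11] add(0xaa,0xe8) -> 0x192
vd[12] add(0x5c,0xd9) -> 0x135
vd[13] add(0xd6,0x43) -> 0x119
vd[14] add(0xa4,0x9e) -> 0x142
vd[15] add(0x2f,0x0f) -> 0x3e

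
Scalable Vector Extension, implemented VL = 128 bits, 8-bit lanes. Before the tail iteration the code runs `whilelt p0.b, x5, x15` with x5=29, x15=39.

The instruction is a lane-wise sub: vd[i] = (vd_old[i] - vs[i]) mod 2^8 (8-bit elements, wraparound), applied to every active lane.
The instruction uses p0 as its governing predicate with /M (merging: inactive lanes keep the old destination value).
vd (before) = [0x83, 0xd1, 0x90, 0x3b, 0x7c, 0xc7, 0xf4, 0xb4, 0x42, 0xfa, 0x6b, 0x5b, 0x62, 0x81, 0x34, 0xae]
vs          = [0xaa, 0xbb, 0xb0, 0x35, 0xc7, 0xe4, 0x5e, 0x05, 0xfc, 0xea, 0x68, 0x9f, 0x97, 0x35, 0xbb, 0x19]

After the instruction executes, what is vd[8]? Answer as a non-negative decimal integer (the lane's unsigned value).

vd[8] = 70

128-bit reg / 8-bit elem → 16 lanes
p0[j] = (29+j < 39); true for j=0..9 → 10 lanes set
vd[0] sub(0x83,0xaa) -> 0xd9
vd[1] sub(0xd1,0xbb) -> 0x16
vd[2] sub(0x90,0xb0) -> 0xe0
vd[3] sub(0x3b,0x35) -> 0x06
vd[4] sub(0x7c,0xc7) -> 0xb5
vd[5] sub(0xc7,0xe4) -> 0xe3
vd[6] sub(0xf4,0x5e) -> 0x96
vd[7] sub(0xb4,0x05) -> 0xaf
vd[8] sub(0x42,0xfc) -> 0x46
vd[9] sub(0xfa,0xea) -> 0x10
vd[10] tail/keep -> 0x6b
vd[11] tail/keep -> 0x5b
vd[12] tail/keep -> 0x62
vd[13] tail/keep -> 0x81
vd[14] tail/keep -> 0x34
vd[15] tail/keep -> 0xae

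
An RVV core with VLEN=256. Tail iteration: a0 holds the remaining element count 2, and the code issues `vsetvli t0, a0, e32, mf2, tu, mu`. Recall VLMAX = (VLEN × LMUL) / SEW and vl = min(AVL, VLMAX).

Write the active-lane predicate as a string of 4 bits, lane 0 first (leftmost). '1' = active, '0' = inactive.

predicate = 1100

VLMAX = (256 × 1/2) / 32 = 4 lanes
vl ← min(2, 4) = 2
bits (lane 0 leftmost): 1100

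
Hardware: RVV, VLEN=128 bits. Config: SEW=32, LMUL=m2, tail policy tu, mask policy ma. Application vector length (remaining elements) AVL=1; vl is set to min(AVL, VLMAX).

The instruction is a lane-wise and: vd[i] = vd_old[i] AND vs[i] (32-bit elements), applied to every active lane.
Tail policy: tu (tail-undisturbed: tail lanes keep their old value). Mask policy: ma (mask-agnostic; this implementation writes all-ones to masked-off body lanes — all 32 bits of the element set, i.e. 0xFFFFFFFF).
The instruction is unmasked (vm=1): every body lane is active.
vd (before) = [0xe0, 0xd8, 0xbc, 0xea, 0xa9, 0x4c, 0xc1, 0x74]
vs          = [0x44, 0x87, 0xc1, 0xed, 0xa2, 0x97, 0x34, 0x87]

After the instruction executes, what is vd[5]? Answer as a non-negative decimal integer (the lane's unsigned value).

VLMAX = VLEN×LMUL/SEW = 128×2/32 = 8
vl ← min(1, 8) = 1
[0] and(0xe0,0x44) = 0x40
[1] tail/keep = 0xd8
[2] tail/keep = 0xbc
[3] tail/keep = 0xea
[4] tail/keep = 0xa9
[5] tail/keep = 0x4c
[6] tail/keep = 0xc1
[7] tail/keep = 0x74

vd[5] = 76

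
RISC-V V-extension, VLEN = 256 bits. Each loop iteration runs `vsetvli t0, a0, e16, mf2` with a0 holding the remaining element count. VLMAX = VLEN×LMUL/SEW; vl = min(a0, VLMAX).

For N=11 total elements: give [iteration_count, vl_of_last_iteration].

VLMAX = VLEN×LMUL/SEW = 256×1/2/16 = 8
11 elements at 8/iter → 2 passes, remainder 3 on the last

[iterations, last_vl] = [2, 3]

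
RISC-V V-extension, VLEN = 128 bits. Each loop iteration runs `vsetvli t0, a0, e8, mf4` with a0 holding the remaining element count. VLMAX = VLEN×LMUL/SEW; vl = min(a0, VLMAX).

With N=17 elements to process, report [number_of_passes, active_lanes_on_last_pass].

lanes per group: 128·1/4/8 = 4
N=17: ⌈17/4⌉ = 5 iters; last vl = 17 − 4×4 = 1

[iterations, last_vl] = [5, 1]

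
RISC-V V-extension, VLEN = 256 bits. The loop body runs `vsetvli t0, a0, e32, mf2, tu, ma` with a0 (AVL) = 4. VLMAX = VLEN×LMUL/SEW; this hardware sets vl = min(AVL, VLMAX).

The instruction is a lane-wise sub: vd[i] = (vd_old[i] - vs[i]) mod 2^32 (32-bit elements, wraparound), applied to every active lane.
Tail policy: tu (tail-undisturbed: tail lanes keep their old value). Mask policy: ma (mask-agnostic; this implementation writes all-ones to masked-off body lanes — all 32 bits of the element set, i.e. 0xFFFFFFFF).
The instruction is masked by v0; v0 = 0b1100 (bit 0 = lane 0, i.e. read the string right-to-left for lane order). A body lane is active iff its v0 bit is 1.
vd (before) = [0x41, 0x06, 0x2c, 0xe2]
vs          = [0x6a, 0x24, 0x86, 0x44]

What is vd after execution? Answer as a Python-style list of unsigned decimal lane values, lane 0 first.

VLMAX = VLEN×LMUL/SEW = 256×1/2/32 = 4
vl ← min(4, 4) = 4
  i=0: mask-off/ones → 4294967295
  i=1: mask-off/ones → 4294967295
  i=2: sub(0x2c,0x86) → 4294967206
  i=3: sub(0xe2,0x44) → 158

vd = [4294967295, 4294967295, 4294967206, 158]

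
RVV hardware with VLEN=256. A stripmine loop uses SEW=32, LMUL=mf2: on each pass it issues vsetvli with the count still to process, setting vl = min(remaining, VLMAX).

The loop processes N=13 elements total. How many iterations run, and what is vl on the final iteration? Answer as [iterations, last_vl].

lanes per group: 256·1/2/32 = 4
13 elements at 4/iter → 4 passes, remainder 1 on the last

[iterations, last_vl] = [4, 1]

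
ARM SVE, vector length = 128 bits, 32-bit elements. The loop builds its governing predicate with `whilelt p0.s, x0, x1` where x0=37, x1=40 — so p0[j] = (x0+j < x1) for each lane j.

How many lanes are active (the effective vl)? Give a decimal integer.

vl = 3

register lanes = 128/32 = 4
whilelt: lane j active iff 37+j < 40 → j < 3 → 3 active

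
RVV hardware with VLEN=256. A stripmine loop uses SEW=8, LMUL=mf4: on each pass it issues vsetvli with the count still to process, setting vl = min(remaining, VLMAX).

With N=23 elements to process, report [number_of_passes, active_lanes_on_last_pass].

[iterations, last_vl] = [3, 7]

VLMAX = (256 × 1/4) / 8 = 8 lanes
iterations = ceil(23/8) = 3; final-pass vl = 7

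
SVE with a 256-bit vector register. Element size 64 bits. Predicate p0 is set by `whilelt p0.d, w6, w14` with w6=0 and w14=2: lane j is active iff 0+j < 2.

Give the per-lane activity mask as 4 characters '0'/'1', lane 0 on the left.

256-bit reg / 64-bit elem → 4 lanes
p0[j] = (0+j < 2); true for j=0..1 → 2 lanes set
bits (lane 0 leftmost): 1100

predicate = 1100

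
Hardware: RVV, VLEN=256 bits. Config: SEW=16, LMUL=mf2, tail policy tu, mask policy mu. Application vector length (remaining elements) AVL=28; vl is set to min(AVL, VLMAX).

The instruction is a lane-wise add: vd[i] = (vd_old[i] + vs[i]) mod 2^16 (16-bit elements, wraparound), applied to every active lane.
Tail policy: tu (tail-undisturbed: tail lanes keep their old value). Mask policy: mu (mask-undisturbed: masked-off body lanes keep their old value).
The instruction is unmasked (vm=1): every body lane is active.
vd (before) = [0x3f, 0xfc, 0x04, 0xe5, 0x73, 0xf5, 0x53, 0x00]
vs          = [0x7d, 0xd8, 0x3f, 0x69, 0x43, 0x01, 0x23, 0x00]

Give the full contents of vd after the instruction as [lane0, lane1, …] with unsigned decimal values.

lanes per group: 256·1/2/16 = 8
vl = min(AVL, VLMAX) = min(28, 8) = 8
  i=0: add(0x3f,0x7d) → 188
  i=1: add(0xfc,0xd8) → 468
  i=2: add(0x04,0x3f) → 67
  i=3: add(0xe5,0x69) → 334
  i=4: add(0x73,0x43) → 182
  i=5: add(0xf5,0x01) → 246
  i=6: add(0x53,0x23) → 118
  i=7: add(0x00,0x00) → 0

vd = [188, 468, 67, 334, 182, 246, 118, 0]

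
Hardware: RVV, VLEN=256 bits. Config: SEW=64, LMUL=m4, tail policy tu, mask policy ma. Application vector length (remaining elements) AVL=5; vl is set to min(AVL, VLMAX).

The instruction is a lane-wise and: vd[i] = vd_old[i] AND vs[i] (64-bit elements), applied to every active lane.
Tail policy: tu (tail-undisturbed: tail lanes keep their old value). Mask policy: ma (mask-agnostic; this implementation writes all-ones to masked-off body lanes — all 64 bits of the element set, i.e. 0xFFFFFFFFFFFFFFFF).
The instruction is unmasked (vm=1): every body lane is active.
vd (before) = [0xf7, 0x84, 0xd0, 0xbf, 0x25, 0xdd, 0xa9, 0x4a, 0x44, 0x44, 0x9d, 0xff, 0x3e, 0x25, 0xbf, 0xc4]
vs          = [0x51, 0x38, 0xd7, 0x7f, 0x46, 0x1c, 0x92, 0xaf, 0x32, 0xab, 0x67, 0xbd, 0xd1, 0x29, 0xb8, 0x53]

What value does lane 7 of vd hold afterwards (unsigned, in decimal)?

vd[7] = 74

VLMAX = (256 × 4) / 64 = 16 lanes
AVL=5 ≤ VLMAX=16, so vl = 5
vd[0] and(0xf7,0x51) -> 0x51
vd[1] and(0x84,0x38) -> 0x00
vd[2] and(0xd0,0xd7) -> 0xd0
vd[3] and(0xbf,0x7f) -> 0x3f
vd[4] and(0x25,0x46) -> 0x04
vd[5] tail/keep -> 0xdd
vd[6] tail/keep -> 0xa9
vd[7] tail/keep -> 0x4a
vd[8] tail/keep -> 0x44
vd[9] tail/keep -> 0x44
vd[10] tail/keep -> 0x9d
vd[11] tail/keep -> 0xff
vd[12] tail/keep -> 0x3e
vd[13] tail/keep -> 0x25
vd[14] tail/keep -> 0xbf
vd[15] tail/keep -> 0xc4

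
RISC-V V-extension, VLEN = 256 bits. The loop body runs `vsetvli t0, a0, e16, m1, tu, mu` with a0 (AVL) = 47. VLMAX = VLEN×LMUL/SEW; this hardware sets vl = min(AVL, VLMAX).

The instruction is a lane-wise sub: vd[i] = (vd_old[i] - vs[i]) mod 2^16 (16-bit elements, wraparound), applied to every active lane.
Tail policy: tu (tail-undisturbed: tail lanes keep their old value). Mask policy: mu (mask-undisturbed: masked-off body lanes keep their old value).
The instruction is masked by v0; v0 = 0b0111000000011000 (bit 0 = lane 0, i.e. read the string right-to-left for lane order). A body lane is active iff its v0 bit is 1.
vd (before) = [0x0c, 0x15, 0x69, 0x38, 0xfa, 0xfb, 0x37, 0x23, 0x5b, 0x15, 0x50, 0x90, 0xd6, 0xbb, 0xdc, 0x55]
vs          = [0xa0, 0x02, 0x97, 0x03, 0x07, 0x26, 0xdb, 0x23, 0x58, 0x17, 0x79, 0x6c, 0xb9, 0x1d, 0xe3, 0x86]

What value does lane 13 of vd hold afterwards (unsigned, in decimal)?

vd[13] = 158

lanes per group: 256·1/16 = 16
AVL=47 > VLMAX=16, so vl = 16
vd[0] mask-off/keep -> 0x0c
vd[1] mask-off/keep -> 0x15
vd[2] mask-off/keep -> 0x69
vd[3] sub(0x38,0x03) -> 0x35
vd[4] sub(0xfa,0x07) -> 0xf3
vd[5] mask-off/keep -> 0xfb
vd[6] mask-off/keep -> 0x37
vd[7] mask-off/keep -> 0x23
vd[8] mask-off/keep -> 0x5b
vd[9] mask-off/keep -> 0x15
vd[10] mask-off/keep -> 0x50
vd[11] mask-off/keep -> 0x90
vd[12] sub(0xd6,0xb9) -> 0x1d
vd[13] sub(0xbb,0x1d) -> 0x9e
vd[14] sub(0xdc,0xe3) -> 0xfff9
vd[15] mask-off/keep -> 0x55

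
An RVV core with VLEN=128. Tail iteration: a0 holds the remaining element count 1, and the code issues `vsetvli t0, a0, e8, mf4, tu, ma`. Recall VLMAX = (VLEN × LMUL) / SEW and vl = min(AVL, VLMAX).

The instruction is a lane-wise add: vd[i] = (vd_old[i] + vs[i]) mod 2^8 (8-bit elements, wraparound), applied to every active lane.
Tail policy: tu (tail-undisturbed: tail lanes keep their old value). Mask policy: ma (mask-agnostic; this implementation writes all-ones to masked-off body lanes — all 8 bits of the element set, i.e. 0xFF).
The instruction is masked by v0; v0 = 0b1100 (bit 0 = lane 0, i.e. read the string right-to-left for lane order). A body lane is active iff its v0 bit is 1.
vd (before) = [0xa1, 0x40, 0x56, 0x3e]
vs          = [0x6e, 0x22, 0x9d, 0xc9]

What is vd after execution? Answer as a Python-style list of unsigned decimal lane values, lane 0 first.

vd = [255, 64, 86, 62]

VLMAX = VLEN×LMUL/SEW = 128×1/4/8 = 4
AVL=1 ≤ VLMAX=4, so vl = 1
  i=0: mask-off/ones → 255
  i=1: tail/keep → 64
  i=2: tail/keep → 86
  i=3: tail/keep → 62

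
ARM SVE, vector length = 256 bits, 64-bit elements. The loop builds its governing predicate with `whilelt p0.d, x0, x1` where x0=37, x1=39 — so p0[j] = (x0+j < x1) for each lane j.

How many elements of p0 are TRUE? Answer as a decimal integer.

vl = 2

register lanes = 256/64 = 4
whilelt: lane j active iff 37+j < 39 → j < 2 → 2 active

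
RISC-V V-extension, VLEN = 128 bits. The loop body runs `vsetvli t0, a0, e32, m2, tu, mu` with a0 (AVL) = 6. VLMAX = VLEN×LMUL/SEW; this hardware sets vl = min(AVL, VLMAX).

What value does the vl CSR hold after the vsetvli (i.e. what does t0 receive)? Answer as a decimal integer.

vl = 6

lanes per group: 128·2/32 = 8
AVL=6 ≤ VLMAX=8, so vl = 6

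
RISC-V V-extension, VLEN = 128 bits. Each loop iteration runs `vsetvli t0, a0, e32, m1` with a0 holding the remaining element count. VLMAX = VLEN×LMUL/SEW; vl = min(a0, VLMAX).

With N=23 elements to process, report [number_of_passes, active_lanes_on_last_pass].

[iterations, last_vl] = [6, 3]

VLMAX = (128 × 1) / 32 = 4 lanes
N=23: ⌈23/4⌉ = 6 iters; last vl = 23 − 5×4 = 3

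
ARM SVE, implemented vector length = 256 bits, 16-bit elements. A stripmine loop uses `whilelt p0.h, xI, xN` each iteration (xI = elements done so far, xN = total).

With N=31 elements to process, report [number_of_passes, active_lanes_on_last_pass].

[iterations, last_vl] = [2, 15]

lane count: 256 div 16 = 16
iterations = ceil(31/16) = 2; final-pass vl = 15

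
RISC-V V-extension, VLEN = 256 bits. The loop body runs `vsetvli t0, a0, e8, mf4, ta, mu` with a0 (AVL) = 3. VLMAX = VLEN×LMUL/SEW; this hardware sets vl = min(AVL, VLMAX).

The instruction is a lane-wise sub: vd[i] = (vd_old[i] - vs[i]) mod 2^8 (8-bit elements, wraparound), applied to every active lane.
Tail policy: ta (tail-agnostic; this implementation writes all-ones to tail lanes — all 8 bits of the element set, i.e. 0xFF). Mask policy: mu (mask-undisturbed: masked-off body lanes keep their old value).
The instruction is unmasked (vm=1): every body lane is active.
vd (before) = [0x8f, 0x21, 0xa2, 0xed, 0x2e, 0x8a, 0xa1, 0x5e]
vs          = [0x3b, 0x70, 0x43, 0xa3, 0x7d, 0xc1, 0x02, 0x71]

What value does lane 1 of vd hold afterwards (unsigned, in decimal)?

VLMAX = VLEN×LMUL/SEW = 256×1/4/8 = 8
vl = min(AVL, VLMAX) = min(3, 8) = 3
lane  0: sub(0x8f,0x3b) ⇒ 0x54
lane  1: sub(0x21,0x70) ⇒ 0xb1
lane  2: sub(0xa2,0x43) ⇒ 0x5f
lane  3: tail/ones ⇒ 0xff
lane  4: tail/ones ⇒ 0xff
lane  5: tail/ones ⇒ 0xff
lane  6: tail/ones ⇒ 0xff
lane  7: tail/ones ⇒ 0xff

vd[1] = 177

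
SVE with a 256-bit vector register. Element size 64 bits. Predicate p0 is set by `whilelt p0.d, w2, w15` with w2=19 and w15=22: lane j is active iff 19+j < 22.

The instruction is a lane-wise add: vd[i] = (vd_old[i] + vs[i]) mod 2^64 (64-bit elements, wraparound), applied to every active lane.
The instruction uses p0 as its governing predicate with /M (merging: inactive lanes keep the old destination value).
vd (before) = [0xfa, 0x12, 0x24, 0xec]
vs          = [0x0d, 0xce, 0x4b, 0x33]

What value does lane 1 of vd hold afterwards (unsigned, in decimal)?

256-bit reg / 64-bit elem → 4 lanes
p0[j] = (19+j < 22); true for j=0..2 → 3 lanes set
vd[0] add(0xfa,0x0d) -> 0x107
vd[1] add(0x12,0xce) -> 0xe0
vd[2] add(0x24,0x4b) -> 0x6f
vd[3] tail/keep -> 0xec

vd[1] = 224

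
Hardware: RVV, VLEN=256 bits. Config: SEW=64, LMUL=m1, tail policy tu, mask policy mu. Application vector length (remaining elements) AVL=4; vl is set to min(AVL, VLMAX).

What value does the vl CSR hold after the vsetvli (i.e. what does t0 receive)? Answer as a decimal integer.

vl = 4

VLMAX = VLEN×LMUL/SEW = 256×1/64 = 4
vl = min(AVL, VLMAX) = min(4, 4) = 4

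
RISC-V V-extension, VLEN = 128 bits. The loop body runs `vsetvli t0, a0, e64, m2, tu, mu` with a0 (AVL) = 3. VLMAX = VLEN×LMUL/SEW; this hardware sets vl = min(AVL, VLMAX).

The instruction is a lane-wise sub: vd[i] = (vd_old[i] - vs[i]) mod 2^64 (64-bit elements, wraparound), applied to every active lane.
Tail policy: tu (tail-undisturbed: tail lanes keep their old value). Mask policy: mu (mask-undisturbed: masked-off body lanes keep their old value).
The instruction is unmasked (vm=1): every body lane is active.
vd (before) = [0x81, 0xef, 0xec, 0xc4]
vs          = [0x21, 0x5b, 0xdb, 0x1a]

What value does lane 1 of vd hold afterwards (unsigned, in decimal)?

vd[1] = 148

lanes per group: 128·2/64 = 4
vl = min(AVL, VLMAX) = min(3, 4) = 3
vd[0] sub(0x81,0x21) -> 0x60
vd[1] sub(0xef,0x5b) -> 0x94
vd[2] sub(0xec,0xdb) -> 0x11
vd[3] tail/keep -> 0xc4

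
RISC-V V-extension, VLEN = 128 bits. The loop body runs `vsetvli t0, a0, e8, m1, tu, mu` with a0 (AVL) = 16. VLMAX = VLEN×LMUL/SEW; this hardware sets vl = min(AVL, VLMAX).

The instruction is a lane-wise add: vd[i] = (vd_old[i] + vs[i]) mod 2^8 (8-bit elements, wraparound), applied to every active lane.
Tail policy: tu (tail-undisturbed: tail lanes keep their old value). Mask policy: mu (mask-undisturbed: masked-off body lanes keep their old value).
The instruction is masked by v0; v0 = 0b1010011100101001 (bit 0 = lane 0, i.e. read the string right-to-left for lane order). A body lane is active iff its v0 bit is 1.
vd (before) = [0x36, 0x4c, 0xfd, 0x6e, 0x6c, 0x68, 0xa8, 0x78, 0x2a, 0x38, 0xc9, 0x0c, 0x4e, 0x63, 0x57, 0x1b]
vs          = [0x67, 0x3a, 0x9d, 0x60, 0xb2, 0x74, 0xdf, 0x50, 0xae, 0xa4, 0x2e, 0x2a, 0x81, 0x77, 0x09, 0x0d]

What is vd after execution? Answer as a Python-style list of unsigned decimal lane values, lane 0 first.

vd = [157, 76, 253, 206, 108, 220, 168, 120, 216, 220, 247, 12, 78, 218, 87, 40]

VLMAX = (128 × 1) / 8 = 16 lanes
vl ← min(16, 16) = 16
  i=0: add(0x36,0x67) → 157
  i=1: mask-off/keep → 76
  i=2: mask-off/keep → 253
  i=3: add(0x6e,0x60) → 206
  i=4: mask-off/keep → 108
  i=5: add(0x68,0x74) → 220
  i=6: mask-off/keep → 168
  i=7: mask-off/keep → 120
  i=8: add(0x2a,0xae) → 216
  i=9: add(0x38,0xa4) → 220
  i=10: add(0xc9,0x2e) → 247
  i=11: mask-off/keep → 12
  i=12: mask-off/keep → 78
  i=13: add(0x63,0x77) → 218
  i=14: mask-off/keep → 87
  i=15: add(0x1b,0x0d) → 40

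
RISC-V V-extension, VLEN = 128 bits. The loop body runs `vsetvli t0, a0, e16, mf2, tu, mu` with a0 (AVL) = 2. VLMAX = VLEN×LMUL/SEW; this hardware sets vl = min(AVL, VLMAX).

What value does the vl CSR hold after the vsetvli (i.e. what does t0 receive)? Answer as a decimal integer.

vl = 2

VLMAX = VLEN×LMUL/SEW = 128×1/2/16 = 4
AVL=2 ≤ VLMAX=4, so vl = 2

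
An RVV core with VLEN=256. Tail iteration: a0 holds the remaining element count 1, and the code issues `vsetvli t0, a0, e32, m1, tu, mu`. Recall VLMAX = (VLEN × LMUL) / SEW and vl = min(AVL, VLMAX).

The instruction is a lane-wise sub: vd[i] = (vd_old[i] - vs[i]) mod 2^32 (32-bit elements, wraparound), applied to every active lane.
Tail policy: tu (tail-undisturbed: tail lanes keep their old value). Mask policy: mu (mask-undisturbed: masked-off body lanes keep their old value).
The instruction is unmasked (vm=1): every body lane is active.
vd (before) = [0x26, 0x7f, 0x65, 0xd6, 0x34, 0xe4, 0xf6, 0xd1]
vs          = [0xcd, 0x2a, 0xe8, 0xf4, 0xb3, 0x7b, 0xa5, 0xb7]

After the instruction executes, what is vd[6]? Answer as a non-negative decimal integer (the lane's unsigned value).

lanes per group: 256·1/32 = 8
AVL=1 ≤ VLMAX=8, so vl = 1
  i=0: sub(0x26,0xcd) → 4294967129
  i=1: tail/keep → 127
  i=2: tail/keep → 101
  i=3: tail/keep → 214
  i=4: tail/keep → 52
  i=5: tail/keep → 228
  i=6: tail/keep → 246
  i=7: tail/keep → 209

vd[6] = 246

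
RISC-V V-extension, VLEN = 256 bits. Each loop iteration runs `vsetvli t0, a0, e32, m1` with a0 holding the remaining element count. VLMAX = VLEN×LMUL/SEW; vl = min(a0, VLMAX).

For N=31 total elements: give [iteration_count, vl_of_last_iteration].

[iterations, last_vl] = [4, 7]

VLMAX = VLEN×LMUL/SEW = 256×1/32 = 8
iterations = ceil(31/8) = 4; final-pass vl = 7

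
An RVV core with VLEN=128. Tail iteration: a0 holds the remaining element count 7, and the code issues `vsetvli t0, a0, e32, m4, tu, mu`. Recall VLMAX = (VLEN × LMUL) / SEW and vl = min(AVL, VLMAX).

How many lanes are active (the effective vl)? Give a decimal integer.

lanes per group: 128·4/32 = 16
vl = min(AVL, VLMAX) = min(7, 16) = 7

vl = 7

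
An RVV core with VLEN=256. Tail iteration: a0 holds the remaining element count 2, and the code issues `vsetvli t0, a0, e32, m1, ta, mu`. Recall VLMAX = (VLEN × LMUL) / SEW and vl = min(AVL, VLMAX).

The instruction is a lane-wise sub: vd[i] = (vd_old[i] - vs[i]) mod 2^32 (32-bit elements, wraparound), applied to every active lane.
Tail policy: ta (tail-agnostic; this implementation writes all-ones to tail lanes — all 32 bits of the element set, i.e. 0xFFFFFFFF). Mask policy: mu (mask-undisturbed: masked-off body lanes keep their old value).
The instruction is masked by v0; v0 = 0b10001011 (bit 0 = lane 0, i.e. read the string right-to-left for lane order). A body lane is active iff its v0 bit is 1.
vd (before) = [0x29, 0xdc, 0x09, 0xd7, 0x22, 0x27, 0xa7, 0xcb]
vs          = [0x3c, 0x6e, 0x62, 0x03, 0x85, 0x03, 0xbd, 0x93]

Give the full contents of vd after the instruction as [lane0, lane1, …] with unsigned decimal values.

lanes per group: 256·1/32 = 8
AVL=2 ≤ VLMAX=8, so vl = 2
lane  0: sub(0x29,0x3c) ⇒ 0xffffffed
lane  1: sub(0xdc,0x6e) ⇒ 0x6e
lane  2: tail/ones ⇒ 0xffffffff
lane  3: tail/ones ⇒ 0xffffffff
lane  4: tail/ones ⇒ 0xffffffff
lane  5: tail/ones ⇒ 0xffffffff
lane  6: tail/ones ⇒ 0xffffffff
lane  7: tail/ones ⇒ 0xffffffff

vd = [4294967277, 110, 4294967295, 4294967295, 4294967295, 4294967295, 4294967295, 4294967295]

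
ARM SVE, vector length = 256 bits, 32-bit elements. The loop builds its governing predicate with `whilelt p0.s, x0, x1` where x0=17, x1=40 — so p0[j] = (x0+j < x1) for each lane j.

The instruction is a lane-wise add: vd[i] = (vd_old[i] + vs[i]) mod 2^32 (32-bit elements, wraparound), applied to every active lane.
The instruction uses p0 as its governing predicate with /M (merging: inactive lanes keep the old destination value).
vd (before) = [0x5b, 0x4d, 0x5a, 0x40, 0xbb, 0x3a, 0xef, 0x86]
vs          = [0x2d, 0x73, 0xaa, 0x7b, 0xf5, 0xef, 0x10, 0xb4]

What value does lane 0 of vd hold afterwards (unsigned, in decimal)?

vd[0] = 136

256-bit reg / 32-bit elem → 8 lanes
p0[j] = (17+j < 40); true for j=0..7 → 8 lanes set
[0] add(0x5b,0x2d) = 0x88
[1] add(0x4d,0x73) = 0xc0
[2] add(0x5a,0xaa) = 0x104
[3] add(0x40,0x7b) = 0xbb
[4] add(0xbb,0xf5) = 0x1b0
[5] add(0x3a,0xef) = 0x129
[6] add(0xef,0x10) = 0xff
[7] add(0x86,0xb4) = 0x13a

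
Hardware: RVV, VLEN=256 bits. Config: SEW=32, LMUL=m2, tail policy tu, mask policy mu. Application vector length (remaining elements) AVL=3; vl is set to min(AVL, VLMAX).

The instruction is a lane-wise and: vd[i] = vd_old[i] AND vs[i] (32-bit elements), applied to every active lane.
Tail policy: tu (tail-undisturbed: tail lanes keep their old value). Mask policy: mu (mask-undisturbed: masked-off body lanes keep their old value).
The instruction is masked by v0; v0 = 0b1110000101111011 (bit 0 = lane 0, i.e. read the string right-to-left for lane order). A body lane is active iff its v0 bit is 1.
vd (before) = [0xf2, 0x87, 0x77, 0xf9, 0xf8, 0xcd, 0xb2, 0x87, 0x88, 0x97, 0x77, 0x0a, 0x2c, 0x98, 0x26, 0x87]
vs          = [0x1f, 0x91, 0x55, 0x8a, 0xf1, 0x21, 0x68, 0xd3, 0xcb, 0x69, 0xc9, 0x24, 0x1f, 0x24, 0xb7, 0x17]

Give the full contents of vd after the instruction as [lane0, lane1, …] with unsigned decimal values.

vd = [18, 129, 119, 249, 248, 205, 178, 135, 136, 151, 119, 10, 44, 152, 38, 135]

VLMAX = (256 × 2) / 32 = 16 lanes
AVL=3 ≤ VLMAX=16, so vl = 3
[0] and(0xf2,0x1f) = 0x12
[1] and(0x87,0x91) = 0x81
[2] mask-off/keep = 0x77
[3] tail/keep = 0xf9
[4] tail/keep = 0xf8
[5] tail/keep = 0xcd
[6] tail/keep = 0xb2
[7] tail/keep = 0x87
[8] tail/keep = 0x88
[9] tail/keep = 0x97
[10] tail/keep = 0x77
[11] tail/keep = 0x0a
[12] tail/keep = 0x2c
[13] tail/keep = 0x98
[14] tail/keep = 0x26
[15] tail/keep = 0x87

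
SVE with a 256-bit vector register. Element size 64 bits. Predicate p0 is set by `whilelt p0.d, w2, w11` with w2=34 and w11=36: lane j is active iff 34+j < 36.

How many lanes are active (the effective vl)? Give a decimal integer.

vl = 2

256-bit reg / 64-bit elem → 4 lanes
whilelt: lane j active iff 34+j < 36 → j < 2 → 2 active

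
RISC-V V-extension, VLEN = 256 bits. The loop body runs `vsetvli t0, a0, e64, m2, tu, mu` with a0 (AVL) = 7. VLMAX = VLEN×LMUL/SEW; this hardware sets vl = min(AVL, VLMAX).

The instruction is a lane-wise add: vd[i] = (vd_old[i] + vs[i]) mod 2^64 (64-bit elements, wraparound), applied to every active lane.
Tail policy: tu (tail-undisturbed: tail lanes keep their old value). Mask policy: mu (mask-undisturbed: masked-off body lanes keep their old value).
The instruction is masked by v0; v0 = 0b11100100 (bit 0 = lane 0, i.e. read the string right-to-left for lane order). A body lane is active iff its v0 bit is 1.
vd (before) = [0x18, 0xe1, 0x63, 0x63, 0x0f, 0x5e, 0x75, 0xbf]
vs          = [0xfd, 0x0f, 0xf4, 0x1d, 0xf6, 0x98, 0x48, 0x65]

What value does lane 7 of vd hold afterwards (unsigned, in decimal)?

VLMAX = VLEN×LMUL/SEW = 256×2/64 = 8
vl = min(AVL, VLMAX) = min(7, 8) = 7
vd[0] mask-off/keep -> 0x18
vd[1] mask-off/keep -> 0xe1
vd[2] add(0x63,0xf4) -> 0x157
vd[3] mask-off/keep -> 0x63
vd[4] mask-off/keep -> 0x0f
vd[5] add(0x5e,0x98) -> 0xf6
vd[6] add(0x75,0x48) -> 0xbd
vd[7] tail/keep -> 0xbf

vd[7] = 191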